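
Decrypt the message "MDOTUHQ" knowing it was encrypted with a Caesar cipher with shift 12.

Step 1: Reverse the shift by subtracting 12 from each letter position.
  M (position 12) -> position (12-12) mod 26 = 0 -> A
  D (position 3) -> position (3-12) mod 26 = 17 -> R
  O (position 14) -> position (14-12) mod 26 = 2 -> C
  T (position 19) -> position (19-12) mod 26 = 7 -> H
  U (position 20) -> position (20-12) mod 26 = 8 -> I
  H (position 7) -> position (7-12) mod 26 = 21 -> V
  Q (position 16) -> position (16-12) mod 26 = 4 -> E
Decrypted message: ARCHIVE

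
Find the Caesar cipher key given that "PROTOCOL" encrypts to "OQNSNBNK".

Step 1: Compare first letters: P (position 15) -> O (position 14).
Step 2: Shift = (14 - 15) mod 26 = 25.
The shift value is 25.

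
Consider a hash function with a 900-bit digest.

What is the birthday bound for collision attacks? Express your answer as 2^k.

Step 1: The birthday paradox gives collision probability ~50% after sqrt(2^n) = 2^(n/2) hashes.
Step 2: For 900-bit output: 2^(900/2) = 2^450.
Step 3: Approximately 2^450 hash computations needed.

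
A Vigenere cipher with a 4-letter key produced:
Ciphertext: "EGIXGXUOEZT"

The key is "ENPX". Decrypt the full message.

Step 1: Key 'ENPX' has length 4. Extended key: ENPXENPXENP
Step 2: Decrypt each position:
  E(4) - E(4) = 0 = A
  G(6) - N(13) = 19 = T
  I(8) - P(15) = 19 = T
  X(23) - X(23) = 0 = A
  G(6) - E(4) = 2 = C
  X(23) - N(13) = 10 = K
  U(20) - P(15) = 5 = F
  O(14) - X(23) = 17 = R
  E(4) - E(4) = 0 = A
  Z(25) - N(13) = 12 = M
  T(19) - P(15) = 4 = E
Plaintext: ATTACKFRAME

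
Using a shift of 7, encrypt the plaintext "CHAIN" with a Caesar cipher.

Step 1: For each letter, shift forward by 7 positions (mod 26).
  C (position 2) -> position (2+7) mod 26 = 9 -> J
  H (position 7) -> position (7+7) mod 26 = 14 -> O
  A (position 0) -> position (0+7) mod 26 = 7 -> H
  I (position 8) -> position (8+7) mod 26 = 15 -> P
  N (position 13) -> position (13+7) mod 26 = 20 -> U
Result: JOHPU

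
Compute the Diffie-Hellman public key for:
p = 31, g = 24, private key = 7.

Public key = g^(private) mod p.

Step 1: A = g^a mod p = 24^7 mod 31.
  24^1 mod 31 = 24
  24^2 mod 31 = (24 * 24) mod 31 = 18
  24^3 mod 31 = (18 * 24) mod 31 = 29
  24^4 mod 31 = (29 * 24) mod 31 = 14
  24^5 mod 31 = (14 * 24) mod 31 = 26
  24^6 mod 31 = (26 * 24) mod 31 = 4
  24^7 mod 31 = (4 * 24) mod 31 = 3
Result: A = 3.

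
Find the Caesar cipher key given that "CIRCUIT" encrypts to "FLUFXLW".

Step 1: Compare first letters: C (position 2) -> F (position 5).
Step 2: Shift = (5 - 2) mod 26 = 3.
The shift value is 3.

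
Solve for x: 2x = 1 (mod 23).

Step 1: We need x such that 2 * x = 1 (mod 23).
Step 2: Using the extended Euclidean algorithm or trial:
  2 * 12 = 24 = 1 * 23 + 1.
Step 3: Since 24 mod 23 = 1, the inverse is x = 12.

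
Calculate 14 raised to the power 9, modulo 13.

Step 1: Compute 14^9 mod 13 step by step, reducing modulo 13 at each step.
  14^1 mod 13 = 1
  14^2 mod 13 = (1 * 14) mod 13 = 1
  14^3 mod 13 = (1 * 14) mod 13 = 1
  14^4 mod 13 = (1 * 14) mod 13 = 1
  14^5 mod 13 = (1 * 14) mod 13 = 1
  14^6 mod 13 = (1 * 14) mod 13 = 1
  14^7 mod 13 = (1 * 14) mod 13 = 1
  14^8 mod 13 = (1 * 14) mod 13 = 1
  14^9 mod 13 = (1 * 14) mod 13 = 1
Step 2: Result = 1.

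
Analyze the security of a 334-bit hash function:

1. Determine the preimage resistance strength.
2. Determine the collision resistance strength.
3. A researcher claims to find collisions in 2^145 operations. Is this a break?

Step 1: Preimage resistance requires brute-force of 2^334 operations.
Step 2: Collision resistance (birthday bound) = 2^(334/2) = 2^167.
Step 3: The claimed attack costs 2^145 operations.
Step 4: Since 2^145 < 2^167, the claimed attack beats the generic birthday bound, so collision resistance is broken.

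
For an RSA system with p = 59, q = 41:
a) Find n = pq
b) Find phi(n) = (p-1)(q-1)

Step 1: n = p * q = 59 * 41 = 2419.
Step 2: phi(n) = (p-1)(q-1) = 58 * 40 = 2320.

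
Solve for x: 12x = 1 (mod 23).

Step 1: We need x such that 12 * x = 1 (mod 23).
Step 2: Using the extended Euclidean algorithm or trial:
  12 * 2 = 24 = 1 * 23 + 1.
Step 3: Since 24 mod 23 = 1, the inverse is x = 2.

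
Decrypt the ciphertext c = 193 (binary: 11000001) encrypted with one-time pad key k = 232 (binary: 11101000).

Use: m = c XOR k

Step 1: XOR ciphertext with key:
  Ciphertext: 11000001
  Key:        11101000
  XOR:        00101001
Step 2: Plaintext = 00101001 = 41 in decimal.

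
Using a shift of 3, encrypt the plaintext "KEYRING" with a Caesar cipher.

Step 1: For each letter, shift forward by 3 positions (mod 26).
  K (position 10) -> position (10+3) mod 26 = 13 -> N
  E (position 4) -> position (4+3) mod 26 = 7 -> H
  Y (position 24) -> position (24+3) mod 26 = 1 -> B
  R (position 17) -> position (17+3) mod 26 = 20 -> U
  I (position 8) -> position (8+3) mod 26 = 11 -> L
  N (position 13) -> position (13+3) mod 26 = 16 -> Q
  G (position 6) -> position (6+3) mod 26 = 9 -> J
Result: NHBULQJ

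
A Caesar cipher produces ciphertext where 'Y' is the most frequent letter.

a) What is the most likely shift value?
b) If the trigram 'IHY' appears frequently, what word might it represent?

Step 1: In English, 'E' is the most frequent letter (12.7%).
Step 2: The most frequent ciphertext letter is 'Y' (position 24).
Step 3: Shift = (24 - 4) mod 26 = 20.
Step 4: Decrypt 'IHY' by shifting back 20:
  I -> O
  H -> N
  Y -> E
Step 5: 'IHY' decrypts to 'ONE'.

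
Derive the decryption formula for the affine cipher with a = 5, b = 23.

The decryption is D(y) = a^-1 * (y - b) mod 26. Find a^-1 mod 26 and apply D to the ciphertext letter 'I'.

Step 1: Find a^-1, the modular inverse of 5 mod 26.
Step 2: We need 5 * a^-1 = 1 (mod 26).
Step 3: 5 * 21 = 105 = 4 * 26 + 1, so a^-1 = 21.
Step 4: D(y) = 21(y - 23) mod 26.
Step 5: Apply to 'I' (y = 8): D(8) = 21 * (8 - 23) mod 26 = 21 * -15 mod 26 = 23 -> 'X'.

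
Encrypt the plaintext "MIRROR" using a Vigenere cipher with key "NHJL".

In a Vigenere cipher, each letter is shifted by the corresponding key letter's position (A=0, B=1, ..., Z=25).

Step 1: Repeat key to match plaintext length:
  Plaintext: MIRROR
  Key:       NHJLNH
Step 2: Encrypt each letter:
  M(12) + N(13) = (12+13) mod 26 = 25 = Z
  I(8) + H(7) = (8+7) mod 26 = 15 = P
  R(17) + J(9) = (17+9) mod 26 = 0 = A
  R(17) + L(11) = (17+11) mod 26 = 2 = C
  O(14) + N(13) = (14+13) mod 26 = 1 = B
  R(17) + H(7) = (17+7) mod 26 = 24 = Y
Ciphertext: ZPACBY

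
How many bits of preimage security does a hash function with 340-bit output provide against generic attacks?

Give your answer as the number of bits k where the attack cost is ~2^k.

Step 1: The hash has a 340-bit output.
Step 2: Preimage resistance means: given a digest h(x), it should be infeasible to find any input that hashes to it.
With a 340-bit output there are 2^340 possible digests, so a generic brute-force preimage search costs about 2^340 evaluations.
Step 3: Security level = 340 bits.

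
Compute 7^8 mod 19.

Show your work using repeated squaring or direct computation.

Step 1: Compute 7^8 mod 19 step by step, reducing modulo 19 at each step.
  7^1 mod 19 = 7
  7^2 mod 19 = (7 * 7) mod 19 = 11
  7^3 mod 19 = (11 * 7) mod 19 = 1
  7^4 mod 19 = (1 * 7) mod 19 = 7
  7^5 mod 19 = (7 * 7) mod 19 = 11
  7^6 mod 19 = (11 * 7) mod 19 = 1
  7^7 mod 19 = (1 * 7) mod 19 = 7
  7^8 mod 19 = (7 * 7) mod 19 = 11
Step 2: Result = 11.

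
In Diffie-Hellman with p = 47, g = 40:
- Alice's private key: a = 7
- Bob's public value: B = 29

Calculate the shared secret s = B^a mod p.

Step 1: s = B^a mod p = 29^7 mod 47.
  29^1 mod 47 = 29
  29^2 mod 47 = (29 * 29) mod 47 = 42
  29^3 mod 47 = (42 * 29) mod 47 = 43
  29^4 mod 47 = (43 * 29) mod 47 = 25
  29^5 mod 47 = (25 * 29) mod 47 = 20
  29^6 mod 47 = (20 * 29) mod 47 = 16
  29^7 mod 47 = (16 * 29) mod 47 = 41
Result: shared secret = 41.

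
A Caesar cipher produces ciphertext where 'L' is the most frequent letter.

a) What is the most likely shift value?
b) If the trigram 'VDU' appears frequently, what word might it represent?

Step 1: In English, 'E' is the most frequent letter (12.7%).
Step 2: The most frequent ciphertext letter is 'L' (position 11).
Step 3: Shift = (11 - 4) mod 26 = 7.
Step 4: Decrypt 'VDU' by shifting back 7:
  V -> O
  D -> W
  U -> N
Step 5: 'VDU' decrypts to 'OWN'.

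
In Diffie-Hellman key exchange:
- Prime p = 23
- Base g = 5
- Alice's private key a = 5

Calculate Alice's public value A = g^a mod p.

Step 1: A = g^a mod p = 5^5 mod 23.
  5^1 mod 23 = 5
  5^2 mod 23 = (5 * 5) mod 23 = 2
  5^3 mod 23 = (2 * 5) mod 23 = 10
  5^4 mod 23 = (10 * 5) mod 23 = 4
  5^5 mod 23 = (4 * 5) mod 23 = 20
Result: A = 20.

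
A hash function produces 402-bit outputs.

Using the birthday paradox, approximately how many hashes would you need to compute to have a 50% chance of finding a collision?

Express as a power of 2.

Step 1: The birthday paradox gives collision probability ~50% after sqrt(2^n) = 2^(n/2) hashes.
Step 2: For 402-bit output: 2^(402/2) = 2^201.
Step 3: Approximately 2^201 hash computations needed.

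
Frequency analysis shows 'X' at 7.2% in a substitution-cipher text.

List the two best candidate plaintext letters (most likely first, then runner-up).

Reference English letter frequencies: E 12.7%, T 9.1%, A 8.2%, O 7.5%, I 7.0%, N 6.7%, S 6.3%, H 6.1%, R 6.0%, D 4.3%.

Step 1: Observed frequency of 'X' is 7.2%.
Step 2: Compute distances to each reference frequency and sort:
  I (7.0%): difference = 0.2% <-- BEST
  O (7.5%): difference = 0.3% <-- RUNNER-UP
  N (6.7%): difference = 0.5%
  S (6.3%): difference = 0.9%
  A (8.2%): difference = 1.0%
Step 3: Most likely is 'I' (7.0%, diff 0.2%); second most likely is 'O' (7.5%, diff 0.3%).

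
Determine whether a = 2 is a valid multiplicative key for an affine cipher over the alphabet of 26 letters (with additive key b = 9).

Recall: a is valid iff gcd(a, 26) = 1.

Step 1: Compute gcd(2, 26).
Step 2: gcd(2, 26) = 2.
Since gcd = 2 != 1, 2 shares a common factor with 26, so it cannot be used.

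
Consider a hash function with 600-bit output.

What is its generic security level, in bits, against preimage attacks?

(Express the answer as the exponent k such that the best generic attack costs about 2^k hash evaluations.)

Step 1: The hash has a 600-bit output.
Step 2: Preimage resistance means: given a digest h(x), it should be infeasible to find any input that hashes to it.
With a 600-bit output there are 2^600 possible digests, so a generic brute-force preimage search costs about 2^600 evaluations.
Step 3: Security level = 600 bits.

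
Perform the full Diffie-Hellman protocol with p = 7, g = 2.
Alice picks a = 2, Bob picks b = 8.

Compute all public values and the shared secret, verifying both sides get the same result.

Step 1: A = g^a mod p = 2^2 mod 7 = 4.
Step 2: B = g^b mod p = 2^8 mod 7 = 4.
Step 3: Alice computes s = B^a mod p = 4^2 mod 7 = 2.
Step 4: Bob computes s = A^b mod p = 4^8 mod 7 = 2.
Both sides agree: shared secret = 2.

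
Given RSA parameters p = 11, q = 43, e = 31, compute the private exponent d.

Step 1: n = 11 * 43 = 473.
Step 2: phi(n) = 10 * 42 = 420.
Step 3: Find d such that 31 * d = 1 (mod 420).
Step 4: d = 31^(-1) mod 420 = 271.
Verification: 31 * 271 = 8401 = 20 * 420 + 1.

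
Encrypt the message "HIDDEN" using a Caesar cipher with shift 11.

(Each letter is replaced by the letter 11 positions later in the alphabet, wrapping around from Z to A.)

Step 1: For each letter, shift forward by 11 positions (mod 26).
  H (position 7) -> position (7+11) mod 26 = 18 -> S
  I (position 8) -> position (8+11) mod 26 = 19 -> T
  D (position 3) -> position (3+11) mod 26 = 14 -> O
  D (position 3) -> position (3+11) mod 26 = 14 -> O
  E (position 4) -> position (4+11) mod 26 = 15 -> P
  N (position 13) -> position (13+11) mod 26 = 24 -> Y
Result: STOOPY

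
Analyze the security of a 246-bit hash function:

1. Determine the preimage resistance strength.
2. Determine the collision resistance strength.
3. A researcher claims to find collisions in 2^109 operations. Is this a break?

Step 1: Preimage resistance requires brute-force of 2^246 operations.
Step 2: Collision resistance (birthday bound) = 2^(246/2) = 2^123.
Step 3: The claimed attack costs 2^109 operations.
Step 4: Since 2^109 < 2^123, the claimed attack beats the generic birthday bound, so collision resistance is broken.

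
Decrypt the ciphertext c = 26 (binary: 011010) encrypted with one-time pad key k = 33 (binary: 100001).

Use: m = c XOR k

Step 1: XOR ciphertext with key:
  Ciphertext: 011010
  Key:        100001
  XOR:        111011
Step 2: Plaintext = 111011 = 59 in decimal.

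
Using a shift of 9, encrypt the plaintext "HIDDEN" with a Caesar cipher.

Step 1: For each letter, shift forward by 9 positions (mod 26).
  H (position 7) -> position (7+9) mod 26 = 16 -> Q
  I (position 8) -> position (8+9) mod 26 = 17 -> R
  D (position 3) -> position (3+9) mod 26 = 12 -> M
  D (position 3) -> position (3+9) mod 26 = 12 -> M
  E (position 4) -> position (4+9) mod 26 = 13 -> N
  N (position 13) -> position (13+9) mod 26 = 22 -> W
Result: QRMMNW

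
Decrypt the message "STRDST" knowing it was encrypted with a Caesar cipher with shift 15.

Step 1: Reverse the shift by subtracting 15 from each letter position.
  S (position 18) -> position (18-15) mod 26 = 3 -> D
  T (position 19) -> position (19-15) mod 26 = 4 -> E
  R (position 17) -> position (17-15) mod 26 = 2 -> C
  D (position 3) -> position (3-15) mod 26 = 14 -> O
  S (position 18) -> position (18-15) mod 26 = 3 -> D
  T (position 19) -> position (19-15) mod 26 = 4 -> E
Decrypted message: DECODE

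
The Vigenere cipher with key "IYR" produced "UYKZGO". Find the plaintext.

Step 1: Extend key: IYRIYR
Step 2: Decrypt each letter (c - k) mod 26:
  U(20) - I(8) = (20-8) mod 26 = 12 = M
  Y(24) - Y(24) = (24-24) mod 26 = 0 = A
  K(10) - R(17) = (10-17) mod 26 = 19 = T
  Z(25) - I(8) = (25-8) mod 26 = 17 = R
  G(6) - Y(24) = (6-24) mod 26 = 8 = I
  O(14) - R(17) = (14-17) mod 26 = 23 = X
Plaintext: MATRIX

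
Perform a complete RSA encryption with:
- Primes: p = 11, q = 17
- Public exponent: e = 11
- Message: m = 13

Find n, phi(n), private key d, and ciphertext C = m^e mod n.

Step 1: n = 11 * 17 = 187.
Step 2: phi(n) = (11-1)(17-1) = 10 * 16 = 160.
Step 3: Find d = 11^(-1) mod 160 = 131.
  Verify: 11 * 131 = 1441 = 1 (mod 160).
Step 4: C = 13^11 mod 187 = 123.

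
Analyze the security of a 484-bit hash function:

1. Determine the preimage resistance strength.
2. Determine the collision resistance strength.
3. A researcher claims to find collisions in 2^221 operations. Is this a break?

Step 1: Preimage resistance requires brute-force of 2^484 operations.
Step 2: Collision resistance (birthday bound) = 2^(484/2) = 2^242.
Step 3: The claimed attack costs 2^221 operations.
Step 4: Since 2^221 < 2^242, the claimed attack beats the generic birthday bound, so collision resistance is broken.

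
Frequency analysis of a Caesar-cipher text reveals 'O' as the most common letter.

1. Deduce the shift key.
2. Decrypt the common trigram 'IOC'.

Step 1: In English, 'E' is the most frequent letter (12.7%).
Step 2: The most frequent ciphertext letter is 'O' (position 14).
Step 3: Shift = (14 - 4) mod 26 = 10.
Step 4: Decrypt 'IOC' by shifting back 10:
  I -> Y
  O -> E
  C -> S
Step 5: 'IOC' decrypts to 'YES'.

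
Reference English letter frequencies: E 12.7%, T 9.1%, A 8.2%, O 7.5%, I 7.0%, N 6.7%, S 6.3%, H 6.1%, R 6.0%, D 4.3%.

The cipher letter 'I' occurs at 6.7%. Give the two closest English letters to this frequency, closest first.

Step 1: Observed frequency of 'I' is 6.7%.
Step 2: Compute distances to each reference frequency and sort:
  N (6.7%): difference = 0.0% <-- BEST
  I (7.0%): difference = 0.3% <-- RUNNER-UP
  S (6.3%): difference = 0.4%
  H (6.1%): difference = 0.6%
  R (6.0%): difference = 0.7%
Step 3: Most likely is 'N' (6.7%, diff 0.0%); second most likely is 'I' (7.0%, diff 0.3%).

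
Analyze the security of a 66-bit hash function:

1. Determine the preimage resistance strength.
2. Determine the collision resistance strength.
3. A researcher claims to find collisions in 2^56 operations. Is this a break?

Step 1: Preimage resistance requires brute-force of 2^66 operations.
Step 2: Collision resistance (birthday bound) = 2^(66/2) = 2^33.
Step 3: The claimed attack costs 2^56 operations.
Step 4: Since 2^56 >= 2^33, the claimed attack is no faster than the generic birthday attack, so this does not break collision resistance.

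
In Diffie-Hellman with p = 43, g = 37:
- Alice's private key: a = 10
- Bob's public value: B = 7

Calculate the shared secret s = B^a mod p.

Step 1: s = B^a mod p = 7^10 mod 43.
  7^1 mod 43 = 7
  7^2 mod 43 = (7 * 7) mod 43 = 6
  7^3 mod 43 = (6 * 7) mod 43 = 42
  7^4 mod 43 = (42 * 7) mod 43 = 36
  7^5 mod 43 = (36 * 7) mod 43 = 37
  7^6 mod 43 = (37 * 7) mod 43 = 1
  7^7 mod 43 = (1 * 7) mod 43 = 7
  7^8 mod 43 = (7 * 7) mod 43 = 6
  7^9 mod 43 = (6 * 7) mod 43 = 42
  7^10 mod 43 = (42 * 7) mod 43 = 36
Result: shared secret = 36.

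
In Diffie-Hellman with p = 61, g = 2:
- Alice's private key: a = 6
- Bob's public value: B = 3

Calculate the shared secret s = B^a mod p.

Step 1: s = B^a mod p = 3^6 mod 61.
  3^1 mod 61 = 3
  3^2 mod 61 = (3 * 3) mod 61 = 9
  3^3 mod 61 = (9 * 3) mod 61 = 27
  3^4 mod 61 = (27 * 3) mod 61 = 20
  3^5 mod 61 = (20 * 3) mod 61 = 60
  3^6 mod 61 = (60 * 3) mod 61 = 58
Result: shared secret = 58.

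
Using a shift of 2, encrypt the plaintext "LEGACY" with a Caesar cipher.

Step 1: For each letter, shift forward by 2 positions (mod 26).
  L (position 11) -> position (11+2) mod 26 = 13 -> N
  E (position 4) -> position (4+2) mod 26 = 6 -> G
  G (position 6) -> position (6+2) mod 26 = 8 -> I
  A (position 0) -> position (0+2) mod 26 = 2 -> C
  C (position 2) -> position (2+2) mod 26 = 4 -> E
  Y (position 24) -> position (24+2) mod 26 = 0 -> A
Result: NGICEA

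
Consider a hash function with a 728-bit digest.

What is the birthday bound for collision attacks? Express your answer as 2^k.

Step 1: The birthday paradox gives collision probability ~50% after sqrt(2^n) = 2^(n/2) hashes.
Step 2: For 728-bit output: 2^(728/2) = 2^364.
Step 3: Approximately 2^364 hash computations needed.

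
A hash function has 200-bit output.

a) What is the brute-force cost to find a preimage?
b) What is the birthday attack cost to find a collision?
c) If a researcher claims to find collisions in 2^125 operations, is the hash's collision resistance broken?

Step 1: Preimage resistance requires brute-force of 2^200 operations.
Step 2: Collision resistance (birthday bound) = 2^(200/2) = 2^100.
Step 3: The claimed attack costs 2^125 operations.
Step 4: Since 2^125 >= 2^100, the claimed attack is no faster than the generic birthday attack, so this does not break collision resistance.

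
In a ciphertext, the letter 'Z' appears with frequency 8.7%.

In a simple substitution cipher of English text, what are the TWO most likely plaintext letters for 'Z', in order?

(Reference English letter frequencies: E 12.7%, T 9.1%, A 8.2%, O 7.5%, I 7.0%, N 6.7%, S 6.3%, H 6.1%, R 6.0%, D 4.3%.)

Step 1: Observed frequency of 'Z' is 8.7%.
Step 2: Compute distances to each reference frequency and sort:
  T (9.1%): difference = 0.4% <-- BEST
  A (8.2%): difference = 0.5% <-- RUNNER-UP
  O (7.5%): difference = 1.2%
  I (7.0%): difference = 1.7%
  N (6.7%): difference = 2.0%
Step 3: Most likely is 'T' (9.1%, diff 0.4%); second most likely is 'A' (8.2%, diff 0.5%).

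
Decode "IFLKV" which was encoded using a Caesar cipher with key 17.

Step 1: Reverse the shift by subtracting 17 from each letter position.
  I (position 8) -> position (8-17) mod 26 = 17 -> R
  F (position 5) -> position (5-17) mod 26 = 14 -> O
  L (position 11) -> position (11-17) mod 26 = 20 -> U
  K (position 10) -> position (10-17) mod 26 = 19 -> T
  V (position 21) -> position (21-17) mod 26 = 4 -> E
Decrypted message: ROUTE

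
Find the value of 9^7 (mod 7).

Step 1: Compute 9^7 mod 7 step by step, reducing modulo 7 at each step.
  9^1 mod 7 = 2
  9^2 mod 7 = (2 * 9) mod 7 = 4
  9^3 mod 7 = (4 * 9) mod 7 = 1
  9^4 mod 7 = (1 * 9) mod 7 = 2
  9^5 mod 7 = (2 * 9) mod 7 = 4
  9^6 mod 7 = (4 * 9) mod 7 = 1
  9^7 mod 7 = (1 * 9) mod 7 = 2
Step 2: Result = 2.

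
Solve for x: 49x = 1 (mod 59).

Step 1: We need x such that 49 * x = 1 (mod 59).
Step 2: Using the extended Euclidean algorithm or trial:
  49 * 53 = 2597 = 44 * 59 + 1.
Step 3: Since 2597 mod 59 = 1, the inverse is x = 53.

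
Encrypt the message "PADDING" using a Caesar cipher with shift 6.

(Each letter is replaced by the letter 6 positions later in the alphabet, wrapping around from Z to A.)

Step 1: For each letter, shift forward by 6 positions (mod 26).
  P (position 15) -> position (15+6) mod 26 = 21 -> V
  A (position 0) -> position (0+6) mod 26 = 6 -> G
  D (position 3) -> position (3+6) mod 26 = 9 -> J
  D (position 3) -> position (3+6) mod 26 = 9 -> J
  I (position 8) -> position (8+6) mod 26 = 14 -> O
  N (position 13) -> position (13+6) mod 26 = 19 -> T
  G (position 6) -> position (6+6) mod 26 = 12 -> M
Result: VGJJOTM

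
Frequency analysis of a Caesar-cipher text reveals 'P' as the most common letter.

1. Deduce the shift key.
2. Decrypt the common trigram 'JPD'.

Step 1: In English, 'E' is the most frequent letter (12.7%).
Step 2: The most frequent ciphertext letter is 'P' (position 15).
Step 3: Shift = (15 - 4) mod 26 = 11.
Step 4: Decrypt 'JPD' by shifting back 11:
  J -> Y
  P -> E
  D -> S
Step 5: 'JPD' decrypts to 'YES'.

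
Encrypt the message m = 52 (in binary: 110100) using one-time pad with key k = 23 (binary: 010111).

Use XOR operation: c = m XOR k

Step 1: Write out the XOR operation bit by bit:
  Message: 110100
  Key:     010111
  XOR:     100011
Step 2: Convert to decimal: 100011 = 35.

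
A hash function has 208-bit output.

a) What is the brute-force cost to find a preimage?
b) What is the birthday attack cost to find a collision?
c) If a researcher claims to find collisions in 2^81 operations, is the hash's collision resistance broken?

Step 1: Preimage resistance requires brute-force of 2^208 operations.
Step 2: Collision resistance (birthday bound) = 2^(208/2) = 2^104.
Step 3: The claimed attack costs 2^81 operations.
Step 4: Since 2^81 < 2^104, the claimed attack beats the generic birthday bound, so collision resistance is broken.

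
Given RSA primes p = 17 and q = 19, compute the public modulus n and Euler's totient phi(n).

Step 1: n = p * q = 17 * 19 = 323.
Step 2: phi(n) = (p-1)(q-1) = 16 * 18 = 288.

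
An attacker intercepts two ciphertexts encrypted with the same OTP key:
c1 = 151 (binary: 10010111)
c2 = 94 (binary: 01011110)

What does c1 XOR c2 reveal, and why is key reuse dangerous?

Step 1: c1 XOR c2 = (m1 XOR k) XOR (m2 XOR k).
Step 2: By XOR associativity/commutativity: = m1 XOR m2 XOR k XOR k = m1 XOR m2.
Step 3: 10010111 XOR 01011110 = 11001001 = 201.
Step 4: The key cancels out! An attacker learns m1 XOR m2 = 201, revealing the relationship between plaintexts.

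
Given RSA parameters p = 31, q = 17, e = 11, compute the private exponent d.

Step 1: n = 31 * 17 = 527.
Step 2: phi(n) = 30 * 16 = 480.
Step 3: Find d such that 11 * d = 1 (mod 480).
Step 4: d = 11^(-1) mod 480 = 131.
Verification: 11 * 131 = 1441 = 3 * 480 + 1.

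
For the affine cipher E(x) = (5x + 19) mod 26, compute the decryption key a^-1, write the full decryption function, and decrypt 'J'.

Step 1: Find a^-1, the modular inverse of 5 mod 26.
Step 2: We need 5 * a^-1 = 1 (mod 26).
Step 3: 5 * 21 = 105 = 4 * 26 + 1, so a^-1 = 21.
Step 4: D(y) = 21(y - 19) mod 26.
Step 5: Apply to 'J' (y = 9): D(9) = 21 * (9 - 19) mod 26 = 21 * -10 mod 26 = 24 -> 'Y'.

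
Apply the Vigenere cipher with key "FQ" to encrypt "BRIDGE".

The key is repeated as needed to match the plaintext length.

Step 1: Repeat key to match plaintext length:
  Plaintext: BRIDGE
  Key:       FQFQFQ
Step 2: Encrypt each letter:
  B(1) + F(5) = (1+5) mod 26 = 6 = G
  R(17) + Q(16) = (17+16) mod 26 = 7 = H
  I(8) + F(5) = (8+5) mod 26 = 13 = N
  D(3) + Q(16) = (3+16) mod 26 = 19 = T
  G(6) + F(5) = (6+5) mod 26 = 11 = L
  E(4) + Q(16) = (4+16) mod 26 = 20 = U
Ciphertext: GHNTLU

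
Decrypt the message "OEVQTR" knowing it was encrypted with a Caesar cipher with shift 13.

Step 1: Reverse the shift by subtracting 13 from each letter position.
  O (position 14) -> position (14-13) mod 26 = 1 -> B
  E (position 4) -> position (4-13) mod 26 = 17 -> R
  V (position 21) -> position (21-13) mod 26 = 8 -> I
  Q (position 16) -> position (16-13) mod 26 = 3 -> D
  T (position 19) -> position (19-13) mod 26 = 6 -> G
  R (position 17) -> position (17-13) mod 26 = 4 -> E
Decrypted message: BRIDGE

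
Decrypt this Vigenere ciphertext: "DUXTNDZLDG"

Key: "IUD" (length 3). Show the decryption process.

Step 1: Key 'IUD' has length 3. Extended key: IUDIUDIUDI
Step 2: Decrypt each position:
  D(3) - I(8) = 21 = V
  U(20) - U(20) = 0 = A
  X(23) - D(3) = 20 = U
  T(19) - I(8) = 11 = L
  N(13) - U(20) = 19 = T
  D(3) - D(3) = 0 = A
  Z(25) - I(8) = 17 = R
  L(11) - U(20) = 17 = R
  D(3) - D(3) = 0 = A
  G(6) - I(8) = 24 = Y
Plaintext: VAULTARRAY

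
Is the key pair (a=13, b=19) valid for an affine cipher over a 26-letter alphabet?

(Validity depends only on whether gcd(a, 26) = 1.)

Step 1: Compute gcd(13, 26).
Step 2: gcd(13, 26) = 13.
Since gcd = 13 != 1, 13 shares a common factor with 26, so it cannot be used.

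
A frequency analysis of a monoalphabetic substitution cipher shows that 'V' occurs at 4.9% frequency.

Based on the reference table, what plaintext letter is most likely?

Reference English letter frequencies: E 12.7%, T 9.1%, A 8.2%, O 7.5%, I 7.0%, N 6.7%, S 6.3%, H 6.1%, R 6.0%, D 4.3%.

Step 1: The observed frequency is 4.9%.
Step 2: Compare with English frequencies:
  E: 12.7% (difference: 7.8%)
  T: 9.1% (difference: 4.2%)
  A: 8.2% (difference: 3.3%)
  O: 7.5% (difference: 2.6%)
  I: 7.0% (difference: 2.1%)
  N: 6.7% (difference: 1.8%)
  S: 6.3% (difference: 1.4%)
  H: 6.1% (difference: 1.2%)
  R: 6.0% (difference: 1.1%)
  D: 4.3% (difference: 0.6%) <-- closest
Step 3: 'V' most likely represents 'D' (frequency 4.3%).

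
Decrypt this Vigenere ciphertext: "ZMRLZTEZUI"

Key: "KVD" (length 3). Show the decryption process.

Step 1: Key 'KVD' has length 3. Extended key: KVDKVDKVDK
Step 2: Decrypt each position:
  Z(25) - K(10) = 15 = P
  M(12) - V(21) = 17 = R
  R(17) - D(3) = 14 = O
  L(11) - K(10) = 1 = B
  Z(25) - V(21) = 4 = E
  T(19) - D(3) = 16 = Q
  E(4) - K(10) = 20 = U
  Z(25) - V(21) = 4 = E
  U(20) - D(3) = 17 = R
  I(8) - K(10) = 24 = Y
Plaintext: PROBEQUERY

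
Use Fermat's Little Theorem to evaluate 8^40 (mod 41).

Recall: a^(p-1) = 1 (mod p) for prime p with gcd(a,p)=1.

Step 1: Since 41 is prime, by Fermat's Little Theorem: 8^40 = 1 (mod 41).
Step 2: Reduce exponent: 40 mod 40 = 0.
Step 3: So 8^40 = 8^0 (mod 41).
Step 4: 8^0 mod 41 = 1.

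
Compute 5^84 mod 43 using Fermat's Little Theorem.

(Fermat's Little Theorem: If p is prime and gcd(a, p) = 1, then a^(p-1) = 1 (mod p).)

Step 1: Since 43 is prime, by Fermat's Little Theorem: 5^42 = 1 (mod 43).
Step 2: Reduce exponent: 84 mod 42 = 0.
Step 3: So 5^84 = 5^0 (mod 43).
Step 4: 5^0 mod 43 = 1.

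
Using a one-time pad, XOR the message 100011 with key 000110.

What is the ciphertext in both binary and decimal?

Step 1: Write out the XOR operation bit by bit:
  Message: 100011
  Key:     000110
  XOR:     100101
Step 2: Convert to decimal: 100101 = 37.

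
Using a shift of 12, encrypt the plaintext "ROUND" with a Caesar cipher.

Step 1: For each letter, shift forward by 12 positions (mod 26).
  R (position 17) -> position (17+12) mod 26 = 3 -> D
  O (position 14) -> position (14+12) mod 26 = 0 -> A
  U (position 20) -> position (20+12) mod 26 = 6 -> G
  N (position 13) -> position (13+12) mod 26 = 25 -> Z
  D (position 3) -> position (3+12) mod 26 = 15 -> P
Result: DAGZP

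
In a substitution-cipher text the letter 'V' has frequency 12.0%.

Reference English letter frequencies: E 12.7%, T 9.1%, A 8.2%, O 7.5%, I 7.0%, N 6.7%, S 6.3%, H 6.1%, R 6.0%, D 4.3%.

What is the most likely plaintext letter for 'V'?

Step 1: The observed frequency is 12.0%.
Step 2: Compare with English frequencies:
  E: 12.7% (difference: 0.7%) <-- closest
  T: 9.1% (difference: 2.9%)
  A: 8.2% (difference: 3.8%)
  O: 7.5% (difference: 4.5%)
  I: 7.0% (difference: 5.0%)
  N: 6.7% (difference: 5.3%)
  S: 6.3% (difference: 5.7%)
  H: 6.1% (difference: 5.9%)
  R: 6.0% (difference: 6.0%)
  D: 4.3% (difference: 7.7%)
Step 3: 'V' most likely represents 'E' (frequency 12.7%).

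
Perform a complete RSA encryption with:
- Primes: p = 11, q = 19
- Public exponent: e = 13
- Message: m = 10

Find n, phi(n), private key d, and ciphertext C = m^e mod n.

Step 1: n = 11 * 19 = 209.
Step 2: phi(n) = (11-1)(19-1) = 10 * 18 = 180.
Step 3: Find d = 13^(-1) mod 180 = 97.
  Verify: 13 * 97 = 1261 = 1 (mod 180).
Step 4: C = 10^13 mod 209 = 32.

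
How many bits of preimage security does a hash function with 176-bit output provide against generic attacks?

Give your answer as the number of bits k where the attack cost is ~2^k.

Step 1: The hash has a 176-bit output.
Step 2: Preimage resistance means: given a digest h(x), it should be infeasible to find any input that hashes to it.
With a 176-bit output there are 2^176 possible digests, so a generic brute-force preimage search costs about 2^176 evaluations.
Step 3: Security level = 176 bits.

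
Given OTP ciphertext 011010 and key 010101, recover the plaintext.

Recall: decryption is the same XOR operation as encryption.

Step 1: XOR ciphertext with key:
  Ciphertext: 011010
  Key:        010101
  XOR:        001111
Step 2: Plaintext = 001111 = 15 in decimal.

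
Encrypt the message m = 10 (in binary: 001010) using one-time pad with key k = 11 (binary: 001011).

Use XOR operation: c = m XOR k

Step 1: Write out the XOR operation bit by bit:
  Message: 001010
  Key:     001011
  XOR:     000001
Step 2: Convert to decimal: 000001 = 1.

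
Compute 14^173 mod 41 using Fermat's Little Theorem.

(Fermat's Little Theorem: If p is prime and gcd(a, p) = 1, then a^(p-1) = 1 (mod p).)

Step 1: Since 41 is prime, by Fermat's Little Theorem: 14^40 = 1 (mod 41).
Step 2: Reduce exponent: 173 mod 40 = 13.
Step 3: So 14^173 = 14^13 (mod 41).
Step 4: 14^13 mod 41 = 27.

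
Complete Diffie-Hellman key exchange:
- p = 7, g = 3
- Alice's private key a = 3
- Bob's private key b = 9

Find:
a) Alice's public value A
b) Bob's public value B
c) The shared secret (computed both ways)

Step 1: A = g^a mod p = 3^3 mod 7 = 6.
Step 2: B = g^b mod p = 3^9 mod 7 = 6.
Step 3: Alice computes s = B^a mod p = 6^3 mod 7 = 6.
Step 4: Bob computes s = A^b mod p = 6^9 mod 7 = 6.
Both sides agree: shared secret = 6.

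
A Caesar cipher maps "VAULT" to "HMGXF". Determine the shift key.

Step 1: Compare first letters: V (position 21) -> H (position 7).
Step 2: Shift = (7 - 21) mod 26 = 12.
The shift value is 12.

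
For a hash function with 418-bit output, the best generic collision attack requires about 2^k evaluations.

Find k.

Step 1: The hash has a 418-bit output.
Step 2: Collision resistance means it should be infeasible to find any x != y with h(x) = h(y).
By the birthday bound, a generic collision search succeeds after about sqrt(2^418) = 2^(418/2) = 2^209 evaluations.
Step 3: Security level = 209 bits.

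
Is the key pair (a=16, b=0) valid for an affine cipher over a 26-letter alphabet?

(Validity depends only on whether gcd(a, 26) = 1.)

Step 1: Compute gcd(16, 26).
Step 2: gcd(16, 26) = 2.
Since gcd = 2 != 1, 16 shares a common factor with 26, so it cannot be used.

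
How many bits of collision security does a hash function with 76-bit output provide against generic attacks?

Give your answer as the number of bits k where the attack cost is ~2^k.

Step 1: The hash has a 76-bit output.
Step 2: Collision resistance means it should be infeasible to find any x != y with h(x) = h(y).
By the birthday bound, a generic collision search succeeds after about sqrt(2^76) = 2^(76/2) = 2^38 evaluations.
Step 3: Security level = 38 bits.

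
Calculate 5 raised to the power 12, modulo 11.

Step 1: Compute 5^12 mod 11 step by step, reducing modulo 11 at each step.
  5^1 mod 11 = 5
  5^2 mod 11 = (5 * 5) mod 11 = 3
  5^3 mod 11 = (3 * 5) mod 11 = 4
  5^4 mod 11 = (4 * 5) mod 11 = 9
  5^5 mod 11 = (9 * 5) mod 11 = 1
  5^6 mod 11 = (1 * 5) mod 11 = 5
  5^7 mod 11 = (5 * 5) mod 11 = 3
  5^8 mod 11 = (3 * 5) mod 11 = 4
  5^9 mod 11 = (4 * 5) mod 11 = 9
  5^10 mod 11 = (9 * 5) mod 11 = 1
  5^11 mod 11 = (1 * 5) mod 11 = 5
  5^12 mod 11 = (5 * 5) mod 11 = 3
Step 2: Result = 3.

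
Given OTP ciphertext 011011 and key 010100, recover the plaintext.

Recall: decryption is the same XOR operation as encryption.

Step 1: XOR ciphertext with key:
  Ciphertext: 011011
  Key:        010100
  XOR:        001111
Step 2: Plaintext = 001111 = 15 in decimal.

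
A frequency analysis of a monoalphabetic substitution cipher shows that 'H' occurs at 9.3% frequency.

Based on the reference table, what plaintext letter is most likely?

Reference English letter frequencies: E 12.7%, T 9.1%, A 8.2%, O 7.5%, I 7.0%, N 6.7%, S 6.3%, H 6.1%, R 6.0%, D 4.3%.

Step 1: The observed frequency is 9.3%.
Step 2: Compare with English frequencies:
  E: 12.7% (difference: 3.4%)
  T: 9.1% (difference: 0.2%) <-- closest
  A: 8.2% (difference: 1.1%)
  O: 7.5% (difference: 1.8%)
  I: 7.0% (difference: 2.3%)
  N: 6.7% (difference: 2.6%)
  S: 6.3% (difference: 3.0%)
  H: 6.1% (difference: 3.2%)
  R: 6.0% (difference: 3.3%)
  D: 4.3% (difference: 5.0%)
Step 3: 'H' most likely represents 'T' (frequency 9.1%).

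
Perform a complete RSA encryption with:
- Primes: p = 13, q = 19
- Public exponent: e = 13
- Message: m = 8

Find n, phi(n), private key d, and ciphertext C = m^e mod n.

Step 1: n = 13 * 19 = 247.
Step 2: phi(n) = (13-1)(19-1) = 12 * 18 = 216.
Step 3: Find d = 13^(-1) mod 216 = 133.
  Verify: 13 * 133 = 1729 = 1 (mod 216).
Step 4: C = 8^13 mod 247 = 8.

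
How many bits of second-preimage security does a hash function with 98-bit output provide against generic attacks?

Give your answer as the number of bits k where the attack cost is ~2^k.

Step 1: The hash has a 98-bit output.
Step 2: Second-preimage resistance means: given a specific input x, it should be infeasible to find a different y with h(y) = h(x).
With a 98-bit output, a generic search for a second preimage costs about 2^98 evaluations (each trial matches the fixed target with probability 2^-98).
Step 3: Security level = 98 bits.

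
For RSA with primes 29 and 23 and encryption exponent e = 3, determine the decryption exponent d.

Step 1: n = 29 * 23 = 667.
Step 2: phi(n) = 28 * 22 = 616.
Step 3: Find d such that 3 * d = 1 (mod 616).
Step 4: d = 3^(-1) mod 616 = 411.
Verification: 3 * 411 = 1233 = 2 * 616 + 1.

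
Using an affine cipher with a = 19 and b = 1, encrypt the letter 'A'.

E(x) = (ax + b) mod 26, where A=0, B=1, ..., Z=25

Step 1: Convert 'A' to number: x = 0.
Step 2: E(0) = (19 * 0 + 1) mod 26 = 1 mod 26 = 1.
Step 3: Convert 1 back to letter: B.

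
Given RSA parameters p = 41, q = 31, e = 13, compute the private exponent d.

Step 1: n = 41 * 31 = 1271.
Step 2: phi(n) = 40 * 30 = 1200.
Step 3: Find d such that 13 * d = 1 (mod 1200).
Step 4: d = 13^(-1) mod 1200 = 277.
Verification: 13 * 277 = 3601 = 3 * 1200 + 1.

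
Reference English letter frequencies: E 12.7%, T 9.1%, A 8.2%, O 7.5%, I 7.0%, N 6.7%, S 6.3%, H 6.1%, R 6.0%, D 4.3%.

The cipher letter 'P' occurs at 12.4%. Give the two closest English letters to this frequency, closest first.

Step 1: Observed frequency of 'P' is 12.4%.
Step 2: Compute distances to each reference frequency and sort:
  E (12.7%): difference = 0.3% <-- BEST
  T (9.1%): difference = 3.3% <-- RUNNER-UP
  A (8.2%): difference = 4.2%
  O (7.5%): difference = 4.9%
  I (7.0%): difference = 5.4%
Step 3: Most likely is 'E' (12.7%, diff 0.3%); second most likely is 'T' (9.1%, diff 3.3%).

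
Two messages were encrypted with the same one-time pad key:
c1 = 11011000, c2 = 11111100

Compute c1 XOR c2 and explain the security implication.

Step 1: c1 XOR c2 = (m1 XOR k) XOR (m2 XOR k).
Step 2: By XOR associativity/commutativity: = m1 XOR m2 XOR k XOR k = m1 XOR m2.
Step 3: 11011000 XOR 11111100 = 00100100 = 36.
Step 4: The key cancels out! An attacker learns m1 XOR m2 = 36, revealing the relationship between plaintexts.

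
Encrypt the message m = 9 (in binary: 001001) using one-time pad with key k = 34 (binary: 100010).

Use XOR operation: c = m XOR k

Step 1: Write out the XOR operation bit by bit:
  Message: 001001
  Key:     100010
  XOR:     101011
Step 2: Convert to decimal: 101011 = 43.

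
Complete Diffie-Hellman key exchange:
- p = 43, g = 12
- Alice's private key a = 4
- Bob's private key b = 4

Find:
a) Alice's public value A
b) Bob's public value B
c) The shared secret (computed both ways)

Step 1: A = g^a mod p = 12^4 mod 43 = 10.
Step 2: B = g^b mod p = 12^4 mod 43 = 10.
Step 3: Alice computes s = B^a mod p = 10^4 mod 43 = 24.
Step 4: Bob computes s = A^b mod p = 10^4 mod 43 = 24.
Both sides agree: shared secret = 24.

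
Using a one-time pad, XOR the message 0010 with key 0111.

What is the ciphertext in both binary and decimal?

Step 1: Write out the XOR operation bit by bit:
  Message: 0010
  Key:     0111
  XOR:     0101
Step 2: Convert to decimal: 0101 = 5.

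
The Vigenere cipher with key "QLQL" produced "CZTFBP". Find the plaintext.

Step 1: Extend key: QLQLQL
Step 2: Decrypt each letter (c - k) mod 26:
  C(2) - Q(16) = (2-16) mod 26 = 12 = M
  Z(25) - L(11) = (25-11) mod 26 = 14 = O
  T(19) - Q(16) = (19-16) mod 26 = 3 = D
  F(5) - L(11) = (5-11) mod 26 = 20 = U
  B(1) - Q(16) = (1-16) mod 26 = 11 = L
  P(15) - L(11) = (15-11) mod 26 = 4 = E
Plaintext: MODULE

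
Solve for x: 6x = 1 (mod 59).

Step 1: We need x such that 6 * x = 1 (mod 59).
Step 2: Using the extended Euclidean algorithm or trial:
  6 * 10 = 60 = 1 * 59 + 1.
Step 3: Since 60 mod 59 = 1, the inverse is x = 10.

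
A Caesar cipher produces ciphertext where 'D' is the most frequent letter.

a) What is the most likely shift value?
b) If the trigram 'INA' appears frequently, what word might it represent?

Step 1: In English, 'E' is the most frequent letter (12.7%).
Step 2: The most frequent ciphertext letter is 'D' (position 3).
Step 3: Shift = (3 - 4) mod 26 = 25.
Step 4: Decrypt 'INA' by shifting back 25:
  I -> J
  N -> O
  A -> B
Step 5: 'INA' decrypts to 'JOB'.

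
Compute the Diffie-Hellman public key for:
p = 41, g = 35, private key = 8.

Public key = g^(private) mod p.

Step 1: A = g^a mod p = 35^8 mod 41.
  35^1 mod 41 = 35
  35^2 mod 41 = (35 * 35) mod 41 = 36
  35^3 mod 41 = (36 * 35) mod 41 = 30
  35^4 mod 41 = (30 * 35) mod 41 = 25
  35^5 mod 41 = (25 * 35) mod 41 = 14
  35^6 mod 41 = (14 * 35) mod 41 = 39
  35^7 mod 41 = (39 * 35) mod 41 = 12
  35^8 mod 41 = (12 * 35) mod 41 = 10
Result: A = 10.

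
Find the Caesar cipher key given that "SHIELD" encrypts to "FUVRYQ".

Step 1: Compare first letters: S (position 18) -> F (position 5).
Step 2: Shift = (5 - 18) mod 26 = 13.
The shift value is 13.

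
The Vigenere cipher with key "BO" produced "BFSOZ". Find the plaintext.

Step 1: Extend key: BOBOB
Step 2: Decrypt each letter (c - k) mod 26:
  B(1) - B(1) = (1-1) mod 26 = 0 = A
  F(5) - O(14) = (5-14) mod 26 = 17 = R
  S(18) - B(1) = (18-1) mod 26 = 17 = R
  O(14) - O(14) = (14-14) mod 26 = 0 = A
  Z(25) - B(1) = (25-1) mod 26 = 24 = Y
Plaintext: ARRAY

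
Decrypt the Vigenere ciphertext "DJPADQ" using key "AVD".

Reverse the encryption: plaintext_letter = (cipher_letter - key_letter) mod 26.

Step 1: Extend key: AVDAVD
Step 2: Decrypt each letter (c - k) mod 26:
  D(3) - A(0) = (3-0) mod 26 = 3 = D
  J(9) - V(21) = (9-21) mod 26 = 14 = O
  P(15) - D(3) = (15-3) mod 26 = 12 = M
  A(0) - A(0) = (0-0) mod 26 = 0 = A
  D(3) - V(21) = (3-21) mod 26 = 8 = I
  Q(16) - D(3) = (16-3) mod 26 = 13 = N
Plaintext: DOMAIN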